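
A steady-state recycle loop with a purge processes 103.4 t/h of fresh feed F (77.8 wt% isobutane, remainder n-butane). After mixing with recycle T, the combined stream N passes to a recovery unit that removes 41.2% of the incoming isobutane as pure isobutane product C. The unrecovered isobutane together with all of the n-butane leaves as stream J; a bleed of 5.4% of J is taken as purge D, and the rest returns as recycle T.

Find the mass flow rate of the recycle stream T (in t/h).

n-butane enters only via F and leaves only via the purge: 103.4×0.222 = 0.054×(n-butane in J), and the recovery unit passes all n-butane, so n-butane in N = n-butane in J = 425.09 t/h.
isobutane in N: m_A = 103.4×0.778 + (1−0.054)·(1−0.412)·m_A, so m_A = 80.445/0.4438 = 181.28 t/h.
J = (1−0.412)×181.28 + 425.09 = 531.68 t/h.
Recycle T = (1−0.054)×531.68 = 502.97 t/h.

503 t/h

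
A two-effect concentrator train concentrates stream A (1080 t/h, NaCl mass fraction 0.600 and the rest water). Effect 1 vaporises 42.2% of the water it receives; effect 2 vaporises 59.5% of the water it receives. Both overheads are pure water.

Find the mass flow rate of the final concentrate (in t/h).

water in feed = 1080×0.400 = 432 t/h.
After stage 1: water left = (1−0.422)×432 = 249.7; stream total = 897.7 t/h.
After stage 2: water left = (1−0.595)×249.7 = 101.13; final concentrate = 749.13 t/h.

749.1 t/h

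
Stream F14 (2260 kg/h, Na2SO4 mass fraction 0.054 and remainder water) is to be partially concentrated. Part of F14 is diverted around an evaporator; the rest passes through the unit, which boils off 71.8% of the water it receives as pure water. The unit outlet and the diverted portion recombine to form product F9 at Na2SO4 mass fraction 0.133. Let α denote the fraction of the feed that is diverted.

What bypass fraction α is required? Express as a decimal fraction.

0.125

All 2260×0.054 = 122.04 kg/h of Na2SO4 reaches F9, so F9 = 122.04/0.133 = 917.59 kg/h and vapour = 1342.4 kg/h.
The evaporator receives (1−α)·2260 of feed at 0.946 water and removes 0.718 of that water:
0.718×0.946×(1−α)×2260 = 1342.4
(1−α) = 1342.4/1535.1 = 0.8745;  α = 0.1255.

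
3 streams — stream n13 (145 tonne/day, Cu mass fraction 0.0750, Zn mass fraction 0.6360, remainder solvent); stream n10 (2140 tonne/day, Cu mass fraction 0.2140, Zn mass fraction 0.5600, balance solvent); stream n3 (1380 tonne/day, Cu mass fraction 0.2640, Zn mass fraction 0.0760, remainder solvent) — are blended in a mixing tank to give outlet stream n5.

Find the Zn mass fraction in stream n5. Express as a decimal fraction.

0.3808

Total flow out = 145 + 2140 + 1380 = 3665 tonne/day.
Zn in = 145×0.636 + 2140×0.560 + 1380×0.076 = 1395.5 tonne/day.
Zn mass fraction in n5 = 1395.5/3665 = 0.3808.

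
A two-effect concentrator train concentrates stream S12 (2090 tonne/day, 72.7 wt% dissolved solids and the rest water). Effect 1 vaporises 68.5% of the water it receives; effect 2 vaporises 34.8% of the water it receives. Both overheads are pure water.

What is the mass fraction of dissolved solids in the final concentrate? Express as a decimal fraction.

water in feed = 2090×0.273 = 570.57 tonne/day.
After stage 1: water left = (1−0.685)×570.57 = 179.73; stream total = 1699.2 tonne/day.
After stage 2: water left = (1−0.348)×179.73 = 117.18; final concentrate = 1636.6 tonne/day.
dissolved solids fraction = 1519.4/1636.6 = 0.928.

0.928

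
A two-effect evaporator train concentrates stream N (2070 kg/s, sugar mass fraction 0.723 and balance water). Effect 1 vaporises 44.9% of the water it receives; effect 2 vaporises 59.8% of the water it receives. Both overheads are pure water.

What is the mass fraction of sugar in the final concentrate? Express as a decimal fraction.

0.922

water in feed = 2070×0.277 = 573.39 kg/s.
After stage 1: water left = (1−0.449)×573.39 = 315.94; stream total = 1812.5 kg/s.
After stage 2: water left = (1−0.598)×315.94 = 127.01; final concentrate = 1623.6 kg/s.
sugar fraction = 1496.6/1623.6 = 0.922.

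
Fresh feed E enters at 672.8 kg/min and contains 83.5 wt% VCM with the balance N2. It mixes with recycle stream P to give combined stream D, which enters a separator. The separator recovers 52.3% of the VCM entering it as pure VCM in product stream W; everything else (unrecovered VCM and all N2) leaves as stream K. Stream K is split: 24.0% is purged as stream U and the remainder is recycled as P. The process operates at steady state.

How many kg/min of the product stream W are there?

460.9 kg/min

VCM in D: m_A = 672.8×0.835 + (1−0.240)·(1−0.523)·m_A, so m_A = 561.79/0.6375 = 881.26 kg/min.
Product W = 0.523×881.26 = 460.9 kg/min.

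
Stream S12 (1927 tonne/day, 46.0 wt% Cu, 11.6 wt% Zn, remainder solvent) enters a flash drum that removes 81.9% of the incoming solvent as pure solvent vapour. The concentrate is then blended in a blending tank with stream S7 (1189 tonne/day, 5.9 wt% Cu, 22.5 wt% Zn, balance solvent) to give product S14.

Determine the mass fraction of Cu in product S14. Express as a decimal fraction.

0.3909

Vapour removed = 0.819×0.424×1927 = 669.16 tonne/day; concentrate = 1257.8 tonne/day.
Cu reaching the mixer = 886.42 (from concentrate) + 1189×0.059 = 956.57 tonne/day.
Product flow = 1257.8 + 1189 = 2446.8 tonne/day; Cu fraction = 0.3909.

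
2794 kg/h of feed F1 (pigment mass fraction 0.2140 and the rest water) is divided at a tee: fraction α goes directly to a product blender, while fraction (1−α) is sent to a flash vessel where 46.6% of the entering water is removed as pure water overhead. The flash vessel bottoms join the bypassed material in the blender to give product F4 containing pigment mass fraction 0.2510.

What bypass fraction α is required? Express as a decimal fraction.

All 2794×0.214 = 597.92 kg/h of pigment reaches F4, so F4 = 597.92/0.251 = 2382.1 kg/h and vapour = 411.86 kg/h.
The evaporator receives (1−α)·2794 of feed at 0.786 water and removes 0.466 of that water:
0.466×0.786×(1−α)×2794 = 411.86
(1−α) = 411.86/1023.4 = 0.4025;  α = 0.5975.

0.598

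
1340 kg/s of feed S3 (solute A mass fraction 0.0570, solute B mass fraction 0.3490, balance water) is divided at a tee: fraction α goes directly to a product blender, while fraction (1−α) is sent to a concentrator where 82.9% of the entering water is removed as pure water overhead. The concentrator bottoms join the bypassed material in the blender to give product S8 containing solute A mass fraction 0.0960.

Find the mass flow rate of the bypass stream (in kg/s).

234.5 kg/s

All 1340×0.057 = 76.38 kg/s of solute A reaches S8, so S8 = 76.38/0.096 = 795.63 kg/s and vapour = 544.37 kg/s.
The evaporator receives (1−α)·1340 of feed at 0.594 water and removes 0.829 of that water:
0.829×0.594×(1−α)×1340 = 544.37
(1−α) = 544.37/659.85 = 0.8250;  α = 0.1750.
Bypass flow = 0.1750×1340 = 234.5 kg/s.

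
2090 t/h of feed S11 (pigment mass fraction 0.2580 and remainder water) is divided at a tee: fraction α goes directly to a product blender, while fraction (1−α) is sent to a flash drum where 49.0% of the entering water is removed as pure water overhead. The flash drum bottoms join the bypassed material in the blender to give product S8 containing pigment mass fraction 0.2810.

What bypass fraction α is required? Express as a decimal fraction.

0.775

All 2090×0.258 = 539.22 t/h of pigment reaches S8, so S8 = 539.22/0.281 = 1918.9 t/h and vapour = 171.07 t/h.
The evaporator receives (1−α)·2090 of feed at 0.742 water and removes 0.490 of that water:
0.490×0.742×(1−α)×2090 = 171.07
(1−α) = 171.07/759.88 = 0.2251;  α = 0.7749.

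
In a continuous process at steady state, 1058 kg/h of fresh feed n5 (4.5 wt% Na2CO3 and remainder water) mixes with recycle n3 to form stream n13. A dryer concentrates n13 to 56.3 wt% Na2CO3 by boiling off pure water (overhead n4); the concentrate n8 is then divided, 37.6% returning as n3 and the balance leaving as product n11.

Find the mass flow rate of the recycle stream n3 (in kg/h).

Overall Na2CO3 balance (none leaves overhead): Na2CO3 in fresh feed = Na2CO3 in product, i.e. 1058×0.045 = (1−0.376)·n8·0.563.
n8 = 47.61/(0.563×0.624) = 135.52 kg/h.
Recycle n3 = 0.376×135.52 = 50.956 kg/h.

50.96 kg/h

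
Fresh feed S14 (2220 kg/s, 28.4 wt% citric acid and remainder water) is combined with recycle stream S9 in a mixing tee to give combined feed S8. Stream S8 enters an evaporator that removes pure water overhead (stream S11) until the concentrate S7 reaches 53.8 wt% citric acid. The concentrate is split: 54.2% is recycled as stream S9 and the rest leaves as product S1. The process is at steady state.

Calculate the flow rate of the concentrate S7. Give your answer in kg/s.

Overall citric acid balance (none leaves overhead): citric acid in fresh feed = citric acid in product, i.e. 2220×0.284 = (1−0.542)·S7·0.538.
S7 = 630.48/(0.538×0.458) = 2558.7 kg/s.

2559 kg/s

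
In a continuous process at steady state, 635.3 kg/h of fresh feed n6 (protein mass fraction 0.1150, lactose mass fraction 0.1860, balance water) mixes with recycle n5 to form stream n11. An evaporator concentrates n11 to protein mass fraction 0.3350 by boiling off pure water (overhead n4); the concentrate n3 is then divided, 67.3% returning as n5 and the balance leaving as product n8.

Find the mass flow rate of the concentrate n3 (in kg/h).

666.9 kg/h

Overall protein balance (none leaves overhead): protein in fresh feed = protein in product, i.e. 635.3×0.115 = (1−0.673)·n3·0.335.
n3 = 73.059/(0.335×0.327) = 666.94 kg/h.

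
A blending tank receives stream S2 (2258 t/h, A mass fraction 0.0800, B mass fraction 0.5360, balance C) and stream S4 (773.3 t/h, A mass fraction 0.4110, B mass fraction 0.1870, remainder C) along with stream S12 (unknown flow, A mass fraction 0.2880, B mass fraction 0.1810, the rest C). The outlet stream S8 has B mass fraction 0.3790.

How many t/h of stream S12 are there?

Let S12 be the unknown flow. Total out = 3031.3 + S12.
B balance: 1354.9 + 0.181·S12 = 0.379·(3031.3 + S12)
(0.181 − 0.379)·S12 = 0.379×3031.3 − 1354.9 = -206.03
S12 = -206.03 / -0.198 = 1040.6 t/h

1041 t/h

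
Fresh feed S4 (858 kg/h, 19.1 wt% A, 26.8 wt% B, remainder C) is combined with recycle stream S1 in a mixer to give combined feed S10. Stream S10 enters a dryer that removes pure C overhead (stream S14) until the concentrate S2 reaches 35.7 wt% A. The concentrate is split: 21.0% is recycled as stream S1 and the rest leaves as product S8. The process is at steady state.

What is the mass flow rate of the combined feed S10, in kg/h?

980 kg/h

Overall A balance (none leaves overhead): A in fresh feed = A in product, i.e. 858×0.191 = (1−0.210)·S2·0.357.
S2 = 163.88/(0.357×0.790) = 581.07 kg/h.
Recycle S1 = 0.210×581.07 = 122.02 kg/h.
Combined feed S10 = 858 + 122.02 = 980.02 kg/h.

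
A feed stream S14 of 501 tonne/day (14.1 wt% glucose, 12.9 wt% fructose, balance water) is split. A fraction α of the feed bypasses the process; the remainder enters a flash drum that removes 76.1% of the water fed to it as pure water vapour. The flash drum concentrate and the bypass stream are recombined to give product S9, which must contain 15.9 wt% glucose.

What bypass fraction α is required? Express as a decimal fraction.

All 501×0.141 = 70.641 tonne/day of glucose reaches S9, so S9 = 70.641/0.159 = 444.28 tonne/day and vapour = 56.717 tonne/day.
The evaporator receives (1−α)·501 of feed at 0.730 water and removes 0.761 of that water:
0.761×0.730×(1−α)×501 = 56.717
(1−α) = 56.717/278.32 = 0.2038;  α = 0.7962.

0.796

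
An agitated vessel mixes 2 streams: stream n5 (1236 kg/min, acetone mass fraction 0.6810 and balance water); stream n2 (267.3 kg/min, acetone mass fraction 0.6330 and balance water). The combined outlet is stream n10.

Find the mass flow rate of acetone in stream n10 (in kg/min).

1011 kg/min

acetone out = acetone in = 1236×0.681 + 267.3×0.633 = 1010.9 kg/min.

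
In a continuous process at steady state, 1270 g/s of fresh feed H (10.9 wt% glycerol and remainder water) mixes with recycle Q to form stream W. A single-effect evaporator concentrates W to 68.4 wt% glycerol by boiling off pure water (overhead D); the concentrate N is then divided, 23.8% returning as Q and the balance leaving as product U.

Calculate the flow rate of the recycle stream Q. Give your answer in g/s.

63.21 g/s

Overall glycerol balance (none leaves overhead): glycerol in fresh feed = glycerol in product, i.e. 1270×0.109 = (1−0.238)·N·0.684.
N = 138.43/(0.684×0.762) = 265.59 g/s.
Recycle Q = 0.238×265.59 = 63.212 g/s.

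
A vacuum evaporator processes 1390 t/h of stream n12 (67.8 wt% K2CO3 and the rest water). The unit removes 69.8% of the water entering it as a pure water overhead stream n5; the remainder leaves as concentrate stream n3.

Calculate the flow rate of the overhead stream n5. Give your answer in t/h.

water entering = 1390×0.322 = 447.58 t/h; overhead removed = 0.698×447.58 = 312.41 t/h.

312.4 t/h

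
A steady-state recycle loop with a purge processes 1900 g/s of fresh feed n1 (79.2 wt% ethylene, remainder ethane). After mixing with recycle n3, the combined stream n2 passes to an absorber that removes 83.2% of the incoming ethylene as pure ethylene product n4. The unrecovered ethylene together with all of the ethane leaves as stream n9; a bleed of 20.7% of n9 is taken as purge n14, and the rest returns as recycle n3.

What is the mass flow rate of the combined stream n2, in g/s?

3645 g/s

ethane enters only via n1 and leaves only via the purge: 1900×0.208 = 0.207×(ethane in n9), and the absorber passes all ethane, so ethane in n2 = ethane in n9 = 1909.2 g/s.
ethylene in n2: m_A = 1900×0.792 + (1−0.207)·(1−0.832)·m_A, so m_A = 1504.8/0.8668 = 1736.1 g/s.
n2 = 1736.1 + 1909.2 = 3645.3 g/s.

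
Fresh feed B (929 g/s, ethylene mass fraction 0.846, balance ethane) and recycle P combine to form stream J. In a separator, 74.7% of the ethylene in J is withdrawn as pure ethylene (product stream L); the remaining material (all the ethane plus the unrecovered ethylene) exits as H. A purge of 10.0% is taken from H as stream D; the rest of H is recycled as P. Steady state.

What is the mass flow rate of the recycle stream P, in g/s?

ethane enters only via B and leaves only via the purge: 929×0.154 = 0.100×(ethane in H), and the separator passes all ethane, so ethane in J = ethane in H = 1430.7 g/s.
ethylene in J: m_A = 929×0.846 + (1−0.100)·(1−0.747)·m_A, so m_A = 785.93/0.7723 = 1017.7 g/s.
H = (1−0.747)×1017.7 + 1430.7 = 1688.1 g/s.
Recycle P = (1−0.100)×1688.1 = 1519.3 g/s.

1519 g/s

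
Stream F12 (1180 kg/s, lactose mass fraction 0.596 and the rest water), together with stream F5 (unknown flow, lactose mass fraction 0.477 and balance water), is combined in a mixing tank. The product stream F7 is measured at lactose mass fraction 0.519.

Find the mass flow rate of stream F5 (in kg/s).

2163 kg/s

Let F5 be the unknown flow. Total out = 1180 + F5.
lactose balance: 703.28 + 0.477·F5 = 0.519·(1180 + F5)
(0.477 − 0.519)·F5 = 0.519×1180 − 703.28 = -90.86
F5 = -90.86 / -0.042 = 2163.3 kg/s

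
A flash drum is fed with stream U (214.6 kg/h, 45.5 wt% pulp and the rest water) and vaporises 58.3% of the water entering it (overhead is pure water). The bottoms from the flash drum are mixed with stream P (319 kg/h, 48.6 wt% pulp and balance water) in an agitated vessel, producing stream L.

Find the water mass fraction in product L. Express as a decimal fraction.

0.4571

Vapour removed = 0.583×0.545×214.6 = 68.186 kg/h; concentrate = 146.41 kg/h.
water reaching the mixer = 48.771 (from concentrate) + 319×0.514 = 212.74 kg/h.
Product flow = 146.41 + 319 = 465.41 kg/h; water fraction = 0.4571.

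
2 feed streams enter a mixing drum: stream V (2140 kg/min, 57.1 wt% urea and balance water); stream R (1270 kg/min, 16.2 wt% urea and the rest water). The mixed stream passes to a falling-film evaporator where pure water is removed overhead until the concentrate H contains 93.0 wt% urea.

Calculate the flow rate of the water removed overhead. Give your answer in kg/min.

urea entering = 2140×0.571 + 1270×0.162 = 1427.7 kg/min.
All urea reports to H, so H = 1427.7/0.930 = 1535.1 kg/min.
Total feed = 3410 kg/min; overhead = 3410 − 1535.1 = 1874.9 kg/min.

1875 kg/min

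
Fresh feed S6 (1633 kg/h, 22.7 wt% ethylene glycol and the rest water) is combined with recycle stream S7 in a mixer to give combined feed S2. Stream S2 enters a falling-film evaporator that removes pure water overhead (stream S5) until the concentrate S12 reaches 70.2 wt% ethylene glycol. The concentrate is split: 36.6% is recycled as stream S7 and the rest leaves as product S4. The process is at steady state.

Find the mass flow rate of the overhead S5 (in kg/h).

1105 kg/h

Overall ethylene glycol balance (none leaves overhead): ethylene glycol in fresh feed = ethylene glycol in product, i.e. 1633×0.227 = (1−0.366)·S12·0.702.
S12 = 370.69/(0.702×0.634) = 832.89 kg/h.
Recycle S7 = 0.366×832.89 = 304.84 kg/h.
Combined feed S2 = 1633 + 304.84 = 1937.8 kg/h.
Overhead S5 = S2 − S12 = 1937.8 − 832.89 = 1105 kg/h.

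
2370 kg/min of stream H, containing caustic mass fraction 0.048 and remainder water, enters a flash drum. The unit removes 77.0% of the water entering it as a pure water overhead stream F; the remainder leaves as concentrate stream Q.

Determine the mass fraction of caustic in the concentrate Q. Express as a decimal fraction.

caustic is not removed: 2370×0.048 = 113.76 kg/min of caustic enters Q.
water entering = 2370×0.952 = 2256.2 kg/min; overhead removed = 0.770×2256.2 = 1737.3 kg/min.
Concentrate = 2370 − 1737.3 = 632.7 kg/min.
Mass fraction = 113.76/632.7 = 0.180.

0.180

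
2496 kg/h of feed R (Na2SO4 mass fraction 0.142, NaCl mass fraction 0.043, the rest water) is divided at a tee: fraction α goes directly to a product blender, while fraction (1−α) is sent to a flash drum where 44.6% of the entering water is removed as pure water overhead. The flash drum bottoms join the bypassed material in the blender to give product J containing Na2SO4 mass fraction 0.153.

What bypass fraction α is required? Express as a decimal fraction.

0.802

All 2496×0.142 = 354.43 kg/h of Na2SO4 reaches J, so J = 354.43/0.153 = 2316.5 kg/h and vapour = 179.45 kg/h.
The evaporator receives (1−α)·2496 of feed at 0.815 water and removes 0.446 of that water:
0.446×0.815×(1−α)×2496 = 179.45
(1−α) = 179.45/907.27 = 0.1978;  α = 0.8022.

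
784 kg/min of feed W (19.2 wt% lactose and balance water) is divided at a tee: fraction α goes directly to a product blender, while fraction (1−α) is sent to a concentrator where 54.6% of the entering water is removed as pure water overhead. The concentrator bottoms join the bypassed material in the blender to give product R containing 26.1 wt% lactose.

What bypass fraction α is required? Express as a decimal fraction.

0.401

All 784×0.192 = 150.53 kg/min of lactose reaches R, so R = 150.53/0.261 = 576.74 kg/min and vapour = 207.26 kg/min.
The evaporator receives (1−α)·784 of feed at 0.808 water and removes 0.546 of that water:
0.546×0.808×(1−α)×784 = 207.26
(1−α) = 207.26/345.88 = 0.5992;  α = 0.4008.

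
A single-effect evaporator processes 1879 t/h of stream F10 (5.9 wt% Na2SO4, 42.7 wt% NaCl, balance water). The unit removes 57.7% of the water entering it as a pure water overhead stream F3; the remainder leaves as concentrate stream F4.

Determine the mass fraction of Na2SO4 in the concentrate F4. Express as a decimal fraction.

Na2SO4 is not removed: 1879×0.059 = 110.86 t/h of Na2SO4 enters F4.
water entering = 1879×0.514 = 965.81 t/h; overhead removed = 0.577×965.81 = 557.27 t/h.
Concentrate = 1879 − 557.27 = 1321.7 t/h.
Mass fraction = 110.86/1321.7 = 0.084.

0.084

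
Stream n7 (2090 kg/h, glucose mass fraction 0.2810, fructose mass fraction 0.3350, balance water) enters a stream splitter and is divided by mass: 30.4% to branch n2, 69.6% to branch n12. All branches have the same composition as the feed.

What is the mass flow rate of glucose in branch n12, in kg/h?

Branch n12 total = 0.696×2090 = 1454.6 kg/h.
glucose in n12 = 0.281×1454.6 = 408.75 kg/h.

408.8 kg/h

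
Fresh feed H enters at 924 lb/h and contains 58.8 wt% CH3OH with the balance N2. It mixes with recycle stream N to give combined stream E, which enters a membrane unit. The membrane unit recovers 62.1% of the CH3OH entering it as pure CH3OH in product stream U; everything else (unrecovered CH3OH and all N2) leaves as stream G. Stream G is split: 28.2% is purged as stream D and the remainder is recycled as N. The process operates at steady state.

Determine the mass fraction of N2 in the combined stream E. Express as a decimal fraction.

N2 enters only via H and leaves only via the purge: 924×0.412 = 0.282×(N2 in G), and the membrane unit passes all N2, so N2 in E = N2 in G = 1350 lb/h.
CH3OH in E: m_A = 924×0.588 + (1−0.282)·(1−0.621)·m_A, so m_A = 543.31/0.7279 = 746.43 lb/h.
E = 746.43 + 1350 = 2096.4 lb/h.
N2 fraction in E = 1350/2096.4 = 0.644.

0.644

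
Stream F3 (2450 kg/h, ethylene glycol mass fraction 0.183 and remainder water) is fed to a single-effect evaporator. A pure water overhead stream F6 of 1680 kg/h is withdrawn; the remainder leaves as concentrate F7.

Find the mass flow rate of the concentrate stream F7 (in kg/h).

770 kg/h

Concentrate = 2450 − 1680 = 770 kg/h.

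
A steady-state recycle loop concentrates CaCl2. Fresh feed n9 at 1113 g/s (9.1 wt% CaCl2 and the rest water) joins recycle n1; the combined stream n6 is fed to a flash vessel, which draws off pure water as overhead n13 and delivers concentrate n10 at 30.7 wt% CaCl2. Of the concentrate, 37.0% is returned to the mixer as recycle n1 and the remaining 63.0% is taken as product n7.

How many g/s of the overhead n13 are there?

Overall CaCl2 balance (none leaves overhead): CaCl2 in fresh feed = CaCl2 in product, i.e. 1113×0.091 = (1−0.370)·n10·0.307.
n10 = 101.28/(0.307×0.630) = 523.67 g/s.
Recycle n1 = 0.370×523.67 = 193.76 g/s.
Combined feed n6 = 1113 + 193.76 = 1306.8 g/s.
Overhead n13 = n6 − n10 = 1306.8 − 523.67 = 783.09 g/s.

783.1 g/s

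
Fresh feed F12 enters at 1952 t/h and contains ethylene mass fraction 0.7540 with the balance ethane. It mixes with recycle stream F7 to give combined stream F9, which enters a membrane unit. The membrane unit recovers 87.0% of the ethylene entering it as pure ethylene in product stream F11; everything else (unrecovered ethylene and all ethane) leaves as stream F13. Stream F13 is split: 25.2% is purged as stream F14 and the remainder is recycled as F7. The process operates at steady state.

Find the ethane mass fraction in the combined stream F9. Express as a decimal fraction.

ethane enters only via F12 and leaves only via the purge: 1952×0.246 = 0.252×(ethane in F13), and the membrane unit passes all ethane, so ethane in F9 = ethane in F13 = 1905.5 t/h.
ethylene in F9: m_A = 1952×0.754 + (1−0.252)·(1−0.870)·m_A, so m_A = 1471.8/0.9028 = 1630.3 t/h.
F9 = 1630.3 + 1905.5 = 3535.9 t/h.
ethane fraction in F9 = 1905.5/3535.9 = 0.5389.

0.5389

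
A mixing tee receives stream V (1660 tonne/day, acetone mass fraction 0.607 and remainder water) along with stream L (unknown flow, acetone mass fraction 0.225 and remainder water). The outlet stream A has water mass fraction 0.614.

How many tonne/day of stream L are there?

Let L be the unknown flow. Total out = 1660 + L.
water balance: 652.38 + 0.775·L = 0.614·(1660 + L)
(0.775 − 0.614)·L = 0.614×1660 − 652.38 = 366.86
L = 366.86 / 0.161 = 2278.6 tonne/day

2279 tonne/day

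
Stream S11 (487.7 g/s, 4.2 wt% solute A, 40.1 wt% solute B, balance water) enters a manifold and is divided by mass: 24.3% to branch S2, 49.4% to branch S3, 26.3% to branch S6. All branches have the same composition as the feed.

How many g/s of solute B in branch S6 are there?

51.43 g/s

Branch S6 total = 0.263×487.7 = 128.27 g/s.
solute B in S6 = 0.401×128.27 = 51.434 g/s.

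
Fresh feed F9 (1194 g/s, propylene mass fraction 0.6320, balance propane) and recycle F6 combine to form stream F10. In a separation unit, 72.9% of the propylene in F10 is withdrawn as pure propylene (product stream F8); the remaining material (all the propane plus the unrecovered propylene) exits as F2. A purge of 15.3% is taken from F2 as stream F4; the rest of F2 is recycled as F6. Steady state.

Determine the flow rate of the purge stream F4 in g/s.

480 g/s

propane enters only via F9 and leaves only via the purge: 1194×0.368 = 0.153×(propane in F2), and the separation unit passes all propane, so propane in F10 = propane in F2 = 2871.8 g/s.
propylene in F10: m_A = 1194×0.632 + (1−0.153)·(1−0.729)·m_A, so m_A = 754.61/0.7705 = 979.42 g/s.
F2 = (1−0.729)×979.42 + 2871.8 = 3137.3 g/s.
Purge F4 = 0.153×3137.3 = 480 g/s.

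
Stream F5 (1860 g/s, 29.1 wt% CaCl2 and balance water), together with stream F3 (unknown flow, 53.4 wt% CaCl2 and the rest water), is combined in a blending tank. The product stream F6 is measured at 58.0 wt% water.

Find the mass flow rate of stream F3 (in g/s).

2105 g/s

Let F3 be the unknown flow. Total out = 1860 + F3.
water balance: 1318.7 + 0.466·F3 = 0.580·(1860 + F3)
(0.466 − 0.580)·F3 = 0.580×1860 − 1318.7 = -239.94
F3 = -239.94 / -0.114 = 2104.7 g/s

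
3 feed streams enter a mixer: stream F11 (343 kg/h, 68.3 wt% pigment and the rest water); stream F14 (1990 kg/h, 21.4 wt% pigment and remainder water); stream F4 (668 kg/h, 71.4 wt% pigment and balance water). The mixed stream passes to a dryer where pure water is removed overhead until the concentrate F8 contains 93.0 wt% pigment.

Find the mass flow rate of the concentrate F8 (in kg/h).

1223 kg/h

pigment entering = 343×0.683 + 1990×0.214 + 668×0.714 = 1137.1 kg/h.
All pigment reports to F8, so F8 = 1137.1/0.930 = 1222.7 kg/h.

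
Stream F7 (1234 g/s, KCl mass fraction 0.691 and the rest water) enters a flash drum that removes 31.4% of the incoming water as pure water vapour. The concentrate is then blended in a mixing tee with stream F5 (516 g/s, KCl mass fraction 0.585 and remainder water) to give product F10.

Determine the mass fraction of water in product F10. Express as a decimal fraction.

0.292

Vapour removed = 0.314×0.309×1234 = 119.73 g/s; concentrate = 1114.3 g/s.
water reaching the mixer = 261.58 (from concentrate) + 516×0.415 = 475.72 g/s.
Product flow = 1114.3 + 516 = 1630.3 g/s; water fraction = 0.292.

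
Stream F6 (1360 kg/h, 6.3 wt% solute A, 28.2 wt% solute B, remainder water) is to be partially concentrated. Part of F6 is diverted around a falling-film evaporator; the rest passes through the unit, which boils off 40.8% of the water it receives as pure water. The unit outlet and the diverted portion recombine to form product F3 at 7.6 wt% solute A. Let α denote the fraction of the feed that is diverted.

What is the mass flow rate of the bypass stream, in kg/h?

489.5 kg/h

All 1360×0.063 = 85.68 kg/h of solute A reaches F3, so F3 = 85.68/0.076 = 1127.4 kg/h and vapour = 232.63 kg/h.
The evaporator receives (1−α)·1360 of feed at 0.655 water and removes 0.408 of that water:
0.408×0.655×(1−α)×1360 = 232.63
(1−α) = 232.63/363.45 = 0.6401;  α = 0.3599.
Bypass flow = 0.3599×1360 = 489.5 kg/h.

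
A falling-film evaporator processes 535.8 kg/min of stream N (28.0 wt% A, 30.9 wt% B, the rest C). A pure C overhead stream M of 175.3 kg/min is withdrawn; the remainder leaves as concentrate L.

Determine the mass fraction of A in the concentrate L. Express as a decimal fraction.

A is not removed: 535.8×0.280 = 150.02 kg/min of A enters L.
Concentrate = 535.8 − 175.3 = 360.5 kg/min.
Mass fraction = 150.02/360.5 = 0.416.

0.416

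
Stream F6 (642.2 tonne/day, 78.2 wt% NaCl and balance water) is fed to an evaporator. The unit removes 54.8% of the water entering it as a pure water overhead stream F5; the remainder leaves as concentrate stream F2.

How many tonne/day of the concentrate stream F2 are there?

water entering = 642.2×0.218 = 140 tonne/day; overhead removed = 0.548×140 = 76.72 tonne/day.
Concentrate = 642.2 − 76.72 = 565.48 tonne/day.

565.5 tonne/day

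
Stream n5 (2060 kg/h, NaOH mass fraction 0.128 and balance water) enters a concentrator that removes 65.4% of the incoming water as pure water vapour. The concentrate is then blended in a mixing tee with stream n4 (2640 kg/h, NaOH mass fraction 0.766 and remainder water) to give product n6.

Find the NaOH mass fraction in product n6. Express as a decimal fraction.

Vapour removed = 0.654×0.872×2060 = 1174.8 kg/h; concentrate = 885.21 kg/h.
NaOH reaching the mixer = 263.68 (from concentrate) + 2640×0.766 = 2285.9 kg/h.
Product flow = 885.21 + 2640 = 3525.2 kg/h; NaOH fraction = 0.648.

0.648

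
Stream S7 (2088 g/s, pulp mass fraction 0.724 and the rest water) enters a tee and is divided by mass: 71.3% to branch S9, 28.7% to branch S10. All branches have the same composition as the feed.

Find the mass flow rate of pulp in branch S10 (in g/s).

Branch S10 total = 0.287×2088 = 599.26 g/s.
pulp in S10 = 0.724×599.26 = 433.86 g/s.

433.9 g/s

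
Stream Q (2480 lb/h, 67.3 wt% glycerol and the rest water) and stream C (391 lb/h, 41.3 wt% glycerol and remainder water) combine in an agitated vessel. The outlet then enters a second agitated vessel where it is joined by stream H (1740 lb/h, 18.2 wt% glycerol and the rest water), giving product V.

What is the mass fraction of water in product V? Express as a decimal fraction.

Overall, product flow = 4611 lb/h.
water in = 2480×0.327 + 391×0.587 + 1740×0.818 = 2463.8 lb/h.
water fraction in V = 0.534.

0.534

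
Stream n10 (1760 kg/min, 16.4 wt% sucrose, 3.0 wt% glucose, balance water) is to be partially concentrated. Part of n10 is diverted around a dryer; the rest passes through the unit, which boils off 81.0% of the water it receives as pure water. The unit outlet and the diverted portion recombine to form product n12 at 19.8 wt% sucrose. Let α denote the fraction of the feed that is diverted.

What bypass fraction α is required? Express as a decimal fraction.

0.737

All 1760×0.164 = 288.64 kg/min of sucrose reaches n12, so n12 = 288.64/0.198 = 1457.8 kg/min and vapour = 302.22 kg/min.
The evaporator receives (1−α)·1760 of feed at 0.806 water and removes 0.810 of that water:
0.810×0.806×(1−α)×1760 = 302.22
(1−α) = 302.22/1149 = 0.2630;  α = 0.7370.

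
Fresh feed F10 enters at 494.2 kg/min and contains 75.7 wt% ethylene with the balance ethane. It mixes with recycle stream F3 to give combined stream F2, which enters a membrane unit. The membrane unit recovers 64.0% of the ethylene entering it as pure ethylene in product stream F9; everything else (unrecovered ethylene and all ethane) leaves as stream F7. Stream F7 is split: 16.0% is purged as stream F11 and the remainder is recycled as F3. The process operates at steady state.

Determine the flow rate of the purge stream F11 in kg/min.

ethane enters only via F10 and leaves only via the purge: 494.2×0.243 = 0.160×(ethane in F7), and the membrane unit passes all ethane, so ethane in F2 = ethane in F7 = 750.57 kg/min.
ethylene in F2: m_A = 494.2×0.757 + (1−0.160)·(1−0.640)·m_A, so m_A = 374.11/0.6976 = 536.28 kg/min.
F7 = (1−0.640)×536.28 + 750.57 = 943.63 kg/min.
Purge F11 = 0.160×943.63 = 150.98 kg/min.

151 kg/min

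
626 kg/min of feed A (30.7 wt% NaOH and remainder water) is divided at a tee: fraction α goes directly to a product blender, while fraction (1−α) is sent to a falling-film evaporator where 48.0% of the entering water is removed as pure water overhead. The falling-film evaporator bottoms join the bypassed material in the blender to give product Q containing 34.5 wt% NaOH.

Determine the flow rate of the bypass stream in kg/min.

All 626×0.307 = 192.18 kg/min of NaOH reaches Q, so Q = 192.18/0.345 = 557.05 kg/min and vapour = 68.951 kg/min.
The evaporator receives (1−α)·626 of feed at 0.693 water and removes 0.480 of that water:
0.480×0.693×(1−α)×626 = 68.951
(1−α) = 68.951/208.23 = 0.3311;  α = 0.6689.
Bypass flow = 0.6689×626 = 418.72 kg/min.

418.7 kg/min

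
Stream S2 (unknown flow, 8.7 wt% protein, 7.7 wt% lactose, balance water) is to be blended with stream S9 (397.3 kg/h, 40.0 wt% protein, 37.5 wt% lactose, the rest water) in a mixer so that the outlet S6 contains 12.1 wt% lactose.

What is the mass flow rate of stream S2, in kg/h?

Let S2 be the unknown flow. Total out = 397.3 + S2.
lactose balance: 148.99 + 0.077·S2 = 0.121·(397.3 + S2)
(0.077 − 0.121)·S2 = 0.121×397.3 − 148.99 = -100.91
S2 = -100.91 / -0.044 = 2293.5 kg/h

2294 kg/h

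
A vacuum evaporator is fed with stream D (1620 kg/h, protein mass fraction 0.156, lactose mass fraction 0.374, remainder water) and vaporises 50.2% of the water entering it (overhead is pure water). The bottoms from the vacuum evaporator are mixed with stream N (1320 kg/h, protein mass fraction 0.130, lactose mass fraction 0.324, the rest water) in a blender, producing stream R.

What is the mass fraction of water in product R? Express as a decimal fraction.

Vapour removed = 0.502×0.470×1620 = 382.22 kg/h; concentrate = 1237.8 kg/h.
water reaching the mixer = 379.18 (from concentrate) + 1320×0.546 = 1099.9 kg/h.
Product flow = 1237.8 + 1320 = 2557.8 kg/h; water fraction = 0.430.

0.430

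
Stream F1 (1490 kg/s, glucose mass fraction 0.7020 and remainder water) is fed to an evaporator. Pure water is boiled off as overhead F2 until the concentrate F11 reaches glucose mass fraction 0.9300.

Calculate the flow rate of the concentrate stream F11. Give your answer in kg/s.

glucose is conserved: 1490×0.702 = 1046 kg/s all reports to the concentrate.
Concentrate = 1046/(target fraction) = 1124.7 kg/s.

1125 kg/s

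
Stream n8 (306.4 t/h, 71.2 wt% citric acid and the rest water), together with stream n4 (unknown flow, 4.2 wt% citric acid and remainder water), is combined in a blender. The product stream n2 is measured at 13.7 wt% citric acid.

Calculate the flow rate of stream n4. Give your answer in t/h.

1855 t/h

Let n4 be the unknown flow. Total out = 306.4 + n4.
citric acid balance: 218.16 + 0.042·n4 = 0.137·(306.4 + n4)
(0.042 − 0.137)·n4 = 0.137×306.4 − 218.16 = -176.18
n4 = -176.18 / -0.095 = 1854.5 t/h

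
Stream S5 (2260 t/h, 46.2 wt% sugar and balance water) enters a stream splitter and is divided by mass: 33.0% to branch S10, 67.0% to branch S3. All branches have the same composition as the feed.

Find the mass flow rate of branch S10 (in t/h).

Branch S10 flow = 0.330×2260 = 745.8 t/h.

745.8 t/h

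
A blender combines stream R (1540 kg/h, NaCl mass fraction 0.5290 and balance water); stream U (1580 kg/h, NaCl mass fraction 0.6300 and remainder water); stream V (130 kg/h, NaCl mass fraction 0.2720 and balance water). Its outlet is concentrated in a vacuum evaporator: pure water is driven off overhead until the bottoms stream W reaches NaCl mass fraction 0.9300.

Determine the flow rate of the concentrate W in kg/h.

NaCl entering = 1540×0.529 + 1580×0.630 + 130×0.272 = 1845.4 kg/h.
All NaCl reports to W, so W = 1845.4/0.930 = 1984.3 kg/h.

1984 kg/h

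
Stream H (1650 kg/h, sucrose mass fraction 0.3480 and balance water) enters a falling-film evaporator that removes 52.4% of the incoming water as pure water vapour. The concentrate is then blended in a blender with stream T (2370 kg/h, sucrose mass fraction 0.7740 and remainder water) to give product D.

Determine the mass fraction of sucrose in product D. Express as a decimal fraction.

Vapour removed = 0.524×0.652×1650 = 563.72 kg/h; concentrate = 1086.3 kg/h.
sucrose reaching the mixer = 574.2 (from concentrate) + 2370×0.774 = 2408.6 kg/h.
Product flow = 1086.3 + 2370 = 3456.3 kg/h; sucrose fraction = 0.6969.

0.6969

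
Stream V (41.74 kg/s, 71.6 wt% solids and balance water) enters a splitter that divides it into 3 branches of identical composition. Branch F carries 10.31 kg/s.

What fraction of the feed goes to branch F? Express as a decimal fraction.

Fraction to F = 10.31/41.74 = 0.2470.

0.247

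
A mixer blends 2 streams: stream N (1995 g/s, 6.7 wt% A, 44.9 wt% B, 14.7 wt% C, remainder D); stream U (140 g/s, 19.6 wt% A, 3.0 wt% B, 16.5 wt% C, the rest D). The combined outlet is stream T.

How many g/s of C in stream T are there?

316.4 g/s

C out = C in = 1995×0.147 + 140×0.165 = 316.37 g/s.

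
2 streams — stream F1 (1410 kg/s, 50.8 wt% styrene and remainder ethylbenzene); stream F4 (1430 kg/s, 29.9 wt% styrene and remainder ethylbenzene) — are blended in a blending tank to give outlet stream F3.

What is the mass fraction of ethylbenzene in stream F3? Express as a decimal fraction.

Total flow out = 1410 + 1430 = 2840 kg/s.
ethylbenzene in = 1410×0.492 + 1430×0.701 = 1696.2 kg/s.
ethylbenzene mass fraction in F3 = 1696.2/2840 = 0.597.

0.597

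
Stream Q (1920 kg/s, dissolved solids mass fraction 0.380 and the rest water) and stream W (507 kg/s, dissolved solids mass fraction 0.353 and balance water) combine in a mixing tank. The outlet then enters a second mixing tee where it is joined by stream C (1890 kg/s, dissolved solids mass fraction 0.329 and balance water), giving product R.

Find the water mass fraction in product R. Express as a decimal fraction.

0.645

Overall, product flow = 4317 kg/s.
water in = 1920×0.620 + 507×0.647 + 1890×0.671 = 2786.6 kg/s.
water fraction in R = 0.645.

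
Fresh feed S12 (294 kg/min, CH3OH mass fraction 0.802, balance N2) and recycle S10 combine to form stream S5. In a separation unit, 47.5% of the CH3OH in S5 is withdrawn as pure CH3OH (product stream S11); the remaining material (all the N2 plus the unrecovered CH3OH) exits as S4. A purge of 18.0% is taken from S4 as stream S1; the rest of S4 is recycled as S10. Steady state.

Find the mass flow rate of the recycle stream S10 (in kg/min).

443.4 kg/min

N2 enters only via S12 and leaves only via the purge: 294×0.198 = 0.180×(N2 in S4), and the separation unit passes all N2, so N2 in S5 = N2 in S4 = 323.4 kg/min.
CH3OH in S5: m_A = 294×0.802 + (1−0.180)·(1−0.475)·m_A, so m_A = 235.79/0.5695 = 414.03 kg/min.
S4 = (1−0.475)×414.03 + 323.4 = 540.76 kg/min.
Recycle S10 = (1−0.180)×540.76 = 443.43 kg/min.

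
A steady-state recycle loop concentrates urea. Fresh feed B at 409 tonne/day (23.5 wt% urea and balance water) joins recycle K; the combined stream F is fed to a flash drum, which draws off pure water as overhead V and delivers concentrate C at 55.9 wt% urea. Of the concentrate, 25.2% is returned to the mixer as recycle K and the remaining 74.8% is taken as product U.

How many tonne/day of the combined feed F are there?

Overall urea balance (none leaves overhead): urea in fresh feed = urea in product, i.e. 409×0.235 = (1−0.252)·C·0.559.
C = 96.115/(0.559×0.748) = 229.87 tonne/day.
Recycle K = 0.252×229.87 = 57.927 tonne/day.
Combined feed F = 409 + 57.927 = 466.93 tonne/day.

466.9 tonne/day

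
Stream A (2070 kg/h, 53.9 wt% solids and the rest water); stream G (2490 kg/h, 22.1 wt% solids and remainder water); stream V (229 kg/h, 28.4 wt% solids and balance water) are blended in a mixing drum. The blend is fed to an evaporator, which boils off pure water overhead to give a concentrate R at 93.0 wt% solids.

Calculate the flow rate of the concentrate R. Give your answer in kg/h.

solids entering = 2070×0.539 + 2490×0.221 + 229×0.284 = 1731.1 kg/h.
All solids reports to R, so R = 1731.1/0.930 = 1861.4 kg/h.

1861 kg/h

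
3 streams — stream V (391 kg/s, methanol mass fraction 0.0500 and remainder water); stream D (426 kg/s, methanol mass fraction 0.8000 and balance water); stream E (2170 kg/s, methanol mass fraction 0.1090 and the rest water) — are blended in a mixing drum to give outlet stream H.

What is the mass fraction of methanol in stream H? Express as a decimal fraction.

0.1998

Total flow out = 391 + 426 + 2170 = 2987 kg/s.
methanol in = 391×0.050 + 426×0.800 + 2170×0.109 = 596.88 kg/s.
methanol mass fraction in H = 596.88/2987 = 0.1998.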